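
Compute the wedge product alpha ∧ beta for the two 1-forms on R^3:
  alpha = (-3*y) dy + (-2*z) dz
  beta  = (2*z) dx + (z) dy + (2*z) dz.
alpha ∧ beta = (6*y*z) dx ∧ dy + (2*z*(-3*y + z)) dy ∧ dz + (4*z^2) dx ∧ dz

Distribute the wedge, using dx_i ∧ dx_j = -dx_j ∧ dx_i and dx_i ∧ dx_i = 0. For each pair (i, j) with i < j, the coefficient of dx_i ∧ dx_j in alpha ∧ beta is (alpha_i * beta_j - alpha_j * beta_i). Collecting: alpha ∧ beta = (6*y*z) dx ∧ dy + (2*z*(-3*y + z)) dy ∧ dz + (4*z^2) dx ∧ dz.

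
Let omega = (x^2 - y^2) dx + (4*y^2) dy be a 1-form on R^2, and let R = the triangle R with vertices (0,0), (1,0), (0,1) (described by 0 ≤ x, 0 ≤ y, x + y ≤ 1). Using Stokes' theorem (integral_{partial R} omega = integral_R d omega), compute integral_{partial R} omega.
integral_(partial R) omega = 1/3

Stokes: integral_partial_R omega = integral_R d omega with d omega = (∂Q/∂x - ∂P/∂y) dx ∧ dy.
  ∂Q/∂x = 0
  ∂P/∂y = -2*y
  integrand = ∂Q/∂x - ∂P/∂y = 2*y.
Integrating over R: integral_0^1 integral_0^{1-x} (2*y) dy dx = 1/3.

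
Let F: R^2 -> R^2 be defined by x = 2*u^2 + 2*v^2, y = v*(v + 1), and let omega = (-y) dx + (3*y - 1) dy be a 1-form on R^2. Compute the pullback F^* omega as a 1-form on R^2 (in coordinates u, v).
F^* omega = (4*u*v*(-v - 1)) du + (2*v^3 + 5*v^2 + v - 1) dv

Using F^*(f dg) = (f ∘ F) d(g ∘ F), substitute each coordinate x_i by F_i(u, v) in f_i, and replace dx_i by d F_i = (∂F_i/∂u) du + (∂F_i/∂v) dv.
  For the x component: f_1(F) = v*(-v - 1); d F_1 = (4*u) du + (4*v) dv
  For the y component: f_2(F) = 3*v^2 + 3*v - 1; d F_2 = (0) du + (2*v + 1) dv
Combining and collecting du, dv coefficients:
  coeff of du: 4*u*v*(-v - 1)
  coeff of dv: 2*v^3 + 5*v^2 + v - 1
F^* omega = (4*u*v*(-v - 1)) du + (2*v^3 + 5*v^2 + v - 1) dv.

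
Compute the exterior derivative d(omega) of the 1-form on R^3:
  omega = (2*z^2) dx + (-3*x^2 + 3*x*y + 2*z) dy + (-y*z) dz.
d(omega) = (-6*x + 3*y) dx ∧ dy + (-4*z) dx ∧ dz + (-z - 2) dy ∧ dz

For a 1-form omega = sum_i f_i dx_i, the exterior derivative is
  d(omega) = sum_{i < j} (∂f_j/∂x_i - ∂f_i/∂x_j) dx_i ∧ dx_j.
  coefficient of dx ∧ dy: ∂f_2/∂x - ∂f_1/∂y = ∂(-3*x^2 + 3*x*y + 2*z)/∂x - ∂(2*z^2)/∂y = -6*x + 3*y
  coefficient of dx ∧ dz: ∂f_3/∂x - ∂f_1/∂z = ∂(-y*z)/∂x - ∂(2*z^2)/∂z = -4*z
  coefficient of dy ∧ dz: ∂f_3/∂y - ∂f_2/∂z = ∂(-y*z)/∂y - ∂(-3*x^2 + 3*x*y + 2*z)/∂z = -z - 2
Assembling: d(omega) = (-6*x + 3*y) dx ∧ dy + (-4*z) dx ∧ dz + (-z - 2) dy ∧ dz.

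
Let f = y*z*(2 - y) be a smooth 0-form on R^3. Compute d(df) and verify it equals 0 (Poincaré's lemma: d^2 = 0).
d(df) = 0

Step 1: df = sum_i (∂f/∂x_i) dx_i = (0) dx + (2*z*(1 - y)) dy + (y*(2 - y)) dz.
Step 2: Apply d again. Using the 1-form formula, the coefficient of dx ∧ dy in d(df) is ∂^2 f/∂x ∂y - ∂^2 f/∂y ∂x = (0) - (0) = 0 (equality of mixed partials for smooth f).
Similarly for dx ∧ dz and dy ∧ dz — all coefficients vanish. So d(df) = 0.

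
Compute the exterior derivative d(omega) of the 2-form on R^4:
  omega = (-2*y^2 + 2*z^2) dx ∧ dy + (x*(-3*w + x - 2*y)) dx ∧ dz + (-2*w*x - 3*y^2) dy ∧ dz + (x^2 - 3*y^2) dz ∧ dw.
d(omega) = (-2*w + 2*x + 4*z) dx ∧ dy ∧ dz + (-x) dx ∧ dz ∧ dw + (-2*x - 6*y) dy ∧ dz ∧ dw

For a 2-form omega = sum_{i<j} g_{ij} dx_i ∧ dx_j, the exterior derivative is
  d(omega) = sum_{i<j} d(g_{ij}) ∧ dx_i ∧ dx_j = sum_{i<j, k} (∂g_{ij}/∂x_k) dx_k ∧ dx_i ∧ dx_j.
Expand each term, using dx_k ∧ dx_i ∧ dx_j = sgn(permutation) dx_{(a)} ∧ dx_{(b)} ∧ dx_{(c)} with (a < b < c) sorted:
  d(-2*y^2 + 2*z^2) includes (∂/∂z)(-2*y^2 + 2*z^2) dz = (4*z) dz, which multiplied by dx ∧ dy gives (4*z) dx ∧ dy ∧ dz
  d(x*(-3*w + x - 2*y)) includes (∂/∂y)(x*(-3*w + x - 2*y)) dy = (-2*x) dy, which multiplied by dx ∧ dz gives (2*x) dx ∧ dy ∧ dz
  d(x*(-3*w + x - 2*y)) includes (∂/∂w)(x*(-3*w + x - 2*y)) dw = (-3*x) dw, which multiplied by dx ∧ dz gives (-3*x) dx ∧ dz ∧ dw
  d(-2*w*x - 3*y^2) includes (∂/∂x)(-2*w*x - 3*y^2) dx = (-2*w) dx, which multiplied by dy ∧ dz gives (-2*w) dx ∧ dy ∧ dz
  d(-2*w*x - 3*y^2) includes (∂/∂w)(-2*w*x - 3*y^2) dw = (-2*x) dw, which multiplied by dy ∧ dz gives (-2*x) dy ∧ dz ∧ dw
  d(x^2 - 3*y^2) includes (∂/∂x)(x^2 - 3*y^2) dx = (2*x) dx, which multiplied by dz ∧ dw gives (2*x) dx ∧ dz ∧ dw
  d(x^2 - 3*y^2) includes (∂/∂y)(x^2 - 3*y^2) dy = (-6*y) dy, which multiplied by dz ∧ dw gives (-6*y) dy ∧ dz ∧ dw
Collecting like 3-forms: d(omega) = (-2*w + 2*x + 4*z) dx ∧ dy ∧ dz + (-x) dx ∧ dz ∧ dw + (-2*x - 6*y) dy ∧ dz ∧ dw.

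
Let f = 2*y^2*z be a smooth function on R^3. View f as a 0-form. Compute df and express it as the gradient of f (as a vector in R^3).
df = (0) dx + (4*y*z) dy + (2*y^2) dz; grad f = (0, 4*y*z, 2*y^2)

For a 0-form f, d f = (∂f/∂x) dx + (∂f/∂y) dy + (∂f/∂z) dz. The components of the vector representation are exactly the entries of grad f in Cartesian coordinates:
  ∂f/∂x = 0
  ∂f/∂y = 4*y*z
  ∂f/∂z = 2*y^2.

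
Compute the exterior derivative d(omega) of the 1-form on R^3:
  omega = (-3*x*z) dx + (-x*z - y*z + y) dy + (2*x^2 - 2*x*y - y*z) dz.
d(omega) = (-z) dx ∧ dy + (7*x - 2*y) dx ∧ dz + (-x + y - z) dy ∧ dz

For a 1-form omega = sum_i f_i dx_i, the exterior derivative is
  d(omega) = sum_{i < j} (∂f_j/∂x_i - ∂f_i/∂x_j) dx_i ∧ dx_j.
  coefficient of dx ∧ dy: ∂f_2/∂x - ∂f_1/∂y = ∂(-x*z - y*z + y)/∂x - ∂(-3*x*z)/∂y = -z
  coefficient of dx ∧ dz: ∂f_3/∂x - ∂f_1/∂z = ∂(2*x^2 - 2*x*y - y*z)/∂x - ∂(-3*x*z)/∂z = 7*x - 2*y
  coefficient of dy ∧ dz: ∂f_3/∂y - ∂f_2/∂z = ∂(2*x^2 - 2*x*y - y*z)/∂y - ∂(-x*z - y*z + y)/∂z = -x + y - z
Assembling: d(omega) = (-z) dx ∧ dy + (7*x - 2*y) dx ∧ dz + (-x + y - z) dy ∧ dz.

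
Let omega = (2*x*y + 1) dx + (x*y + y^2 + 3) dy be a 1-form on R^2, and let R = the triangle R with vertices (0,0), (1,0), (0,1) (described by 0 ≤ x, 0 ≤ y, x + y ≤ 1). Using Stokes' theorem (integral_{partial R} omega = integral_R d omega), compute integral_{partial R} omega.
integral_(partial R) omega = -1/6

Stokes: integral_partial_R omega = integral_R d omega with d omega = (∂Q/∂x - ∂P/∂y) dx ∧ dy.
  ∂Q/∂x = y
  ∂P/∂y = 2*x
  integrand = ∂Q/∂x - ∂P/∂y = -2*x + y.
Integrating over R: integral_0^1 integral_0^{1-x} (-2*x + y) dy dx = -1/6.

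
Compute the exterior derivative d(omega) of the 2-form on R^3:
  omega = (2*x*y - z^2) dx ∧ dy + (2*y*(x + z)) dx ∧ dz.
d(omega) = (-2*x - 4*z) dx ∧ dy ∧ dz

For a 2-form omega = sum_{i<j} g_{ij} dx_i ∧ dx_j, the exterior derivative is
  d(omega) = sum_{i<j} d(g_{ij}) ∧ dx_i ∧ dx_j = sum_{i<j, k} (∂g_{ij}/∂x_k) dx_k ∧ dx_i ∧ dx_j.
Expand each term, using dx_k ∧ dx_i ∧ dx_j = sgn(permutation) dx_{(a)} ∧ dx_{(b)} ∧ dx_{(c)} with (a < b < c) sorted:
  d(2*x*y - z^2) includes (∂/∂z)(2*x*y - z^2) dz = (-2*z) dz, which multiplied by dx ∧ dy gives (-2*z) dx ∧ dy ∧ dz
  d(2*y*(x + z)) includes (∂/∂y)(2*y*(x + z)) dy = (2*x + 2*z) dy, which multiplied by dx ∧ dz gives (-2*x - 2*z) dx ∧ dy ∧ dz
Collecting like 3-forms: d(omega) = (-2*x - 4*z) dx ∧ dy ∧ dz.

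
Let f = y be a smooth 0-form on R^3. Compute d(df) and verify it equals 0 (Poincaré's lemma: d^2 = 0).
d(df) = 0

Step 1: df = sum_i (∂f/∂x_i) dx_i = (0) dx + (1) dy + (0) dz.
Step 2: Apply d again. Using the 1-form formula, the coefficient of dx ∧ dy in d(df) is ∂^2 f/∂x ∂y - ∂^2 f/∂y ∂x = (0) - (0) = 0 (equality of mixed partials for smooth f).
Similarly for dx ∧ dz and dy ∧ dz — all coefficients vanish. So d(df) = 0.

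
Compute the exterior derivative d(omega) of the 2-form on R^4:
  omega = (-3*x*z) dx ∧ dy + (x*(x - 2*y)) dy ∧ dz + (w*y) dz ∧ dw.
d(omega) = (-x - 2*y) dx ∧ dy ∧ dz + (w) dy ∧ dz ∧ dw

For a 2-form omega = sum_{i<j} g_{ij} dx_i ∧ dx_j, the exterior derivative is
  d(omega) = sum_{i<j} d(g_{ij}) ∧ dx_i ∧ dx_j = sum_{i<j, k} (∂g_{ij}/∂x_k) dx_k ∧ dx_i ∧ dx_j.
Expand each term, using dx_k ∧ dx_i ∧ dx_j = sgn(permutation) dx_{(a)} ∧ dx_{(b)} ∧ dx_{(c)} with (a < b < c) sorted:
  d(-3*x*z) includes (∂/∂z)(-3*x*z) dz = (-3*x) dz, which multiplied by dx ∧ dy gives (-3*x) dx ∧ dy ∧ dz
  d(x*(x - 2*y)) includes (∂/∂x)(x*(x - 2*y)) dx = (2*x - 2*y) dx, which multiplied by dy ∧ dz gives (2*x - 2*y) dx ∧ dy ∧ dz
  d(w*y) includes (∂/∂y)(w*y) dy = (w) dy, which multiplied by dz ∧ dw gives (w) dy ∧ dz ∧ dw
Collecting like 3-forms: d(omega) = (-x - 2*y) dx ∧ dy ∧ dz + (w) dy ∧ dz ∧ dw.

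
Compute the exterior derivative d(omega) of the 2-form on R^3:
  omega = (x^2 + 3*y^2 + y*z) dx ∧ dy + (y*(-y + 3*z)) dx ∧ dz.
d(omega) = (3*y - 3*z) dx ∧ dy ∧ dz

For a 2-form omega = sum_{i<j} g_{ij} dx_i ∧ dx_j, the exterior derivative is
  d(omega) = sum_{i<j} d(g_{ij}) ∧ dx_i ∧ dx_j = sum_{i<j, k} (∂g_{ij}/∂x_k) dx_k ∧ dx_i ∧ dx_j.
Expand each term, using dx_k ∧ dx_i ∧ dx_j = sgn(permutation) dx_{(a)} ∧ dx_{(b)} ∧ dx_{(c)} with (a < b < c) sorted:
  d(x^2 + 3*y^2 + y*z) includes (∂/∂z)(x^2 + 3*y^2 + y*z) dz = (y) dz, which multiplied by dx ∧ dy gives (y) dx ∧ dy ∧ dz
  d(y*(-y + 3*z)) includes (∂/∂y)(y*(-y + 3*z)) dy = (-2*y + 3*z) dy, which multiplied by dx ∧ dz gives (2*y - 3*z) dx ∧ dy ∧ dz
Collecting like 3-forms: d(omega) = (3*y - 3*z) dx ∧ dy ∧ dz.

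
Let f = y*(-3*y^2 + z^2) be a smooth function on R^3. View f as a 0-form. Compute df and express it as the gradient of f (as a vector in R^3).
df = (0) dx + (-9*y^2 + z^2) dy + (2*y*z) dz; grad f = (0, -9*y^2 + z^2, 2*y*z)

For a 0-form f, d f = (∂f/∂x) dx + (∂f/∂y) dy + (∂f/∂z) dz. The components of the vector representation are exactly the entries of grad f in Cartesian coordinates:
  ∂f/∂x = 0
  ∂f/∂y = -9*y^2 + z^2
  ∂f/∂z = 2*y*z.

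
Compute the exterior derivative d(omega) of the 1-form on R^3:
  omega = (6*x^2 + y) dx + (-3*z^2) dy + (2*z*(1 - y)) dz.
d(omega) = (-1) dx ∧ dy + (4*z) dy ∧ dz

For a 1-form omega = sum_i f_i dx_i, the exterior derivative is
  d(omega) = sum_{i < j} (∂f_j/∂x_i - ∂f_i/∂x_j) dx_i ∧ dx_j.
  coefficient of dx ∧ dy: ∂f_2/∂x - ∂f_1/∂y = ∂(-3*z^2)/∂x - ∂(6*x^2 + y)/∂y = -1
  coefficient of dy ∧ dz: ∂f_3/∂y - ∂f_2/∂z = ∂(2*z*(1 - y))/∂y - ∂(-3*z^2)/∂z = 4*z
Assembling: d(omega) = (-1) dx ∧ dy + (4*z) dy ∧ dz.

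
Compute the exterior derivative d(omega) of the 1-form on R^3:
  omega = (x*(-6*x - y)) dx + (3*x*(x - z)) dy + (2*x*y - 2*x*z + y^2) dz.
d(omega) = (7*x - 3*z) dx ∧ dy + (2*y - 2*z) dx ∧ dz + (5*x + 2*y) dy ∧ dz

For a 1-form omega = sum_i f_i dx_i, the exterior derivative is
  d(omega) = sum_{i < j} (∂f_j/∂x_i - ∂f_i/∂x_j) dx_i ∧ dx_j.
  coefficient of dx ∧ dy: ∂f_2/∂x - ∂f_1/∂y = ∂(3*x*(x - z))/∂x - ∂(x*(-6*x - y))/∂y = 7*x - 3*z
  coefficient of dx ∧ dz: ∂f_3/∂x - ∂f_1/∂z = ∂(2*x*y - 2*x*z + y^2)/∂x - ∂(x*(-6*x - y))/∂z = 2*y - 2*z
  coefficient of dy ∧ dz: ∂f_3/∂y - ∂f_2/∂z = ∂(2*x*y - 2*x*z + y^2)/∂y - ∂(3*x*(x - z))/∂z = 5*x + 2*y
Assembling: d(omega) = (7*x - 3*z) dx ∧ dy + (2*y - 2*z) dx ∧ dz + (5*x + 2*y) dy ∧ dz.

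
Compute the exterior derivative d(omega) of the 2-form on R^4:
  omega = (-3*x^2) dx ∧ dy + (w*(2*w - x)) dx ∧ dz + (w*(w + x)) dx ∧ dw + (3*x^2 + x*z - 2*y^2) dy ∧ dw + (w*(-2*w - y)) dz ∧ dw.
d(omega) = (4*w - x) dx ∧ dz ∧ dw + (6*x + z) dx ∧ dy ∧ dw + (-w - x) dy ∧ dz ∧ dw

For a 2-form omega = sum_{i<j} g_{ij} dx_i ∧ dx_j, the exterior derivative is
  d(omega) = sum_{i<j} d(g_{ij}) ∧ dx_i ∧ dx_j = sum_{i<j, k} (∂g_{ij}/∂x_k) dx_k ∧ dx_i ∧ dx_j.
Expand each term, using dx_k ∧ dx_i ∧ dx_j = sgn(permutation) dx_{(a)} ∧ dx_{(b)} ∧ dx_{(c)} with (a < b < c) sorted:
  d(w*(2*w - x)) includes (∂/∂w)(w*(2*w - x)) dw = (4*w - x) dw, which multiplied by dx ∧ dz gives (4*w - x) dx ∧ dz ∧ dw
  d(3*x^2 + x*z - 2*y^2) includes (∂/∂x)(3*x^2 + x*z - 2*y^2) dx = (6*x + z) dx, which multiplied by dy ∧ dw gives (6*x + z) dx ∧ dy ∧ dw
  d(3*x^2 + x*z - 2*y^2) includes (∂/∂z)(3*x^2 + x*z - 2*y^2) dz = (x) dz, which multiplied by dy ∧ dw gives (-x) dy ∧ dz ∧ dw
  d(w*(-2*w - y)) includes (∂/∂y)(w*(-2*w - y)) dy = (-w) dy, which multiplied by dz ∧ dw gives (-w) dy ∧ dz ∧ dw
Collecting like 3-forms: d(omega) = (4*w - x) dx ∧ dz ∧ dw + (6*x + z) dx ∧ dy ∧ dw + (-w - x) dy ∧ dz ∧ dw.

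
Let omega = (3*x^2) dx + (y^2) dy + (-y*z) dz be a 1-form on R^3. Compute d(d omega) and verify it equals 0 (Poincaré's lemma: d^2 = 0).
d(d omega) = 0

Step 1: d omega = sum_{i<j} (∂f_j/∂x_i - ∂f_i/∂x_j) dx_i ∧ dx_j:
  coeff of dx ∧ dy: 0
  coeff of dx ∧ dz: 0
  coeff of dy ∧ dz: -z
Step 2: Apply d again to each 2-form coefficient. The only possible 3-form in R^3 is dx ∧ dy ∧ dz, with coefficient
  ∂(coeff of dy∧dz)/∂x - ∂(coeff of dx∧dz)/∂y + ∂(coeff of dx∧dy)/∂z
  = ∂/∂x (-z) - ∂/∂y (0) + ∂/∂z (0).
Each of these terms simplifies to sums of mixed partials that cancel in pairs. The result is 0 (by equality of mixed partials for smooth functions — Schwarz / Clairaut).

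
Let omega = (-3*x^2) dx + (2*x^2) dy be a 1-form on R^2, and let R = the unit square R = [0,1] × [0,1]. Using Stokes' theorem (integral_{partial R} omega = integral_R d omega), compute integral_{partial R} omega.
integral_(partial R) omega = 2

Stokes: integral_partial_R omega = integral_R d omega with d omega = (∂Q/∂x - ∂P/∂y) dx ∧ dy.
  ∂Q/∂x = 4*x
  ∂P/∂y = 0
  integrand = ∂Q/∂x - ∂P/∂y = 4*x.
Integrating over R: integral_0^1 integral_0^1 (4*x) dx dy = 2.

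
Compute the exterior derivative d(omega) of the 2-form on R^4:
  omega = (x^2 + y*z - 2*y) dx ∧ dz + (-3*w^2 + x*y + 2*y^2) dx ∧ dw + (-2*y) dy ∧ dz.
d(omega) = (2 - z) dx ∧ dy ∧ dz + (-x - 4*y) dx ∧ dy ∧ dw

For a 2-form omega = sum_{i<j} g_{ij} dx_i ∧ dx_j, the exterior derivative is
  d(omega) = sum_{i<j} d(g_{ij}) ∧ dx_i ∧ dx_j = sum_{i<j, k} (∂g_{ij}/∂x_k) dx_k ∧ dx_i ∧ dx_j.
Expand each term, using dx_k ∧ dx_i ∧ dx_j = sgn(permutation) dx_{(a)} ∧ dx_{(b)} ∧ dx_{(c)} with (a < b < c) sorted:
  d(x^2 + y*z - 2*y) includes (∂/∂y)(x^2 + y*z - 2*y) dy = (z - 2) dy, which multiplied by dx ∧ dz gives (2 - z) dx ∧ dy ∧ dz
  d(-3*w^2 + x*y + 2*y^2) includes (∂/∂y)(-3*w^2 + x*y + 2*y^2) dy = (x + 4*y) dy, which multiplied by dx ∧ dw gives (-x - 4*y) dx ∧ dy ∧ dw
Collecting like 3-forms: d(omega) = (2 - z) dx ∧ dy ∧ dz + (-x - 4*y) dx ∧ dy ∧ dw.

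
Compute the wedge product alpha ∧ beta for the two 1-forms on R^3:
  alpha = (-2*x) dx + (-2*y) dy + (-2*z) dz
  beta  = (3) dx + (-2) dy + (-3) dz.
alpha ∧ beta = (4*x + 6*y) dx ∧ dy + (6*x + 6*z) dx ∧ dz + (6*y - 4*z) dy ∧ dz

Distribute the wedge, using dx_i ∧ dx_j = -dx_j ∧ dx_i and dx_i ∧ dx_i = 0. For each pair (i, j) with i < j, the coefficient of dx_i ∧ dx_j in alpha ∧ beta is (alpha_i * beta_j - alpha_j * beta_i). Collecting: alpha ∧ beta = (4*x + 6*y) dx ∧ dy + (6*x + 6*z) dx ∧ dz + (6*y - 4*z) dy ∧ dz.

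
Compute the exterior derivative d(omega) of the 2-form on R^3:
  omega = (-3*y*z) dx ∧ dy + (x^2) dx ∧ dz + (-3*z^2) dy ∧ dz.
d(omega) = (-3*y) dx ∧ dy ∧ dz

For a 2-form omega = sum_{i<j} g_{ij} dx_i ∧ dx_j, the exterior derivative is
  d(omega) = sum_{i<j} d(g_{ij}) ∧ dx_i ∧ dx_j = sum_{i<j, k} (∂g_{ij}/∂x_k) dx_k ∧ dx_i ∧ dx_j.
Expand each term, using dx_k ∧ dx_i ∧ dx_j = sgn(permutation) dx_{(a)} ∧ dx_{(b)} ∧ dx_{(c)} with (a < b < c) sorted:
  d(-3*y*z) includes (∂/∂z)(-3*y*z) dz = (-3*y) dz, which multiplied by dx ∧ dy gives (-3*y) dx ∧ dy ∧ dz
Collecting like 3-forms: d(omega) = (-3*y) dx ∧ dy ∧ dz.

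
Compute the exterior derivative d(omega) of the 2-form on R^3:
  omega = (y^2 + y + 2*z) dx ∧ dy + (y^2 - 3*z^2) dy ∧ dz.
d(omega) = (2) dx ∧ dy ∧ dz

For a 2-form omega = sum_{i<j} g_{ij} dx_i ∧ dx_j, the exterior derivative is
  d(omega) = sum_{i<j} d(g_{ij}) ∧ dx_i ∧ dx_j = sum_{i<j, k} (∂g_{ij}/∂x_k) dx_k ∧ dx_i ∧ dx_j.
Expand each term, using dx_k ∧ dx_i ∧ dx_j = sgn(permutation) dx_{(a)} ∧ dx_{(b)} ∧ dx_{(c)} with (a < b < c) sorted:
  d(y^2 + y + 2*z) includes (∂/∂z)(y^2 + y + 2*z) dz = (2) dz, which multiplied by dx ∧ dy gives (2) dx ∧ dy ∧ dz
Collecting like 3-forms: d(omega) = (2) dx ∧ dy ∧ dz.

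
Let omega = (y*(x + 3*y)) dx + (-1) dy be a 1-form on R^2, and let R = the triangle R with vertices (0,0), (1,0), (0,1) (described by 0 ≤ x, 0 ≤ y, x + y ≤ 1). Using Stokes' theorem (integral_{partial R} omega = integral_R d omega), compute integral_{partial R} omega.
integral_(partial R) omega = -7/6

Stokes: integral_partial_R omega = integral_R d omega with d omega = (∂Q/∂x - ∂P/∂y) dx ∧ dy.
  ∂Q/∂x = 0
  ∂P/∂y = x + 6*y
  integrand = ∂Q/∂x - ∂P/∂y = -x - 6*y.
Integrating over R: integral_0^1 integral_0^{1-x} (-x - 6*y) dy dx = -7/6.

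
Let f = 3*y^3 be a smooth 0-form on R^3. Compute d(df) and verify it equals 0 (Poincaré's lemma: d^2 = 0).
d(df) = 0

Step 1: df = sum_i (∂f/∂x_i) dx_i = (0) dx + (9*y^2) dy + (0) dz.
Step 2: Apply d again. Using the 1-form formula, the coefficient of dx ∧ dy in d(df) is ∂^2 f/∂x ∂y - ∂^2 f/∂y ∂x = (0) - (0) = 0 (equality of mixed partials for smooth f).
Similarly for dx ∧ dz and dy ∧ dz — all coefficients vanish. So d(df) = 0.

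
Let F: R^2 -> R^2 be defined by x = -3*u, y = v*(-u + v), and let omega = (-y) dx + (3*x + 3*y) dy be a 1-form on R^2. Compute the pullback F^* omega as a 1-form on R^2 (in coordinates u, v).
F^* omega = (3*v*(u*v + 2*u - v^2 + v)) du + (3*u^2*v + 9*u^2 - 9*u*v^2 - 18*u*v + 6*v^3) dv

Using F^*(f dg) = (f ∘ F) d(g ∘ F), substitute each coordinate x_i by F_i(u, v) in f_i, and replace dx_i by d F_i = (∂F_i/∂u) du + (∂F_i/∂v) dv.
  For the x component: f_1(F) = v*(u - v); d F_1 = (-3) du + (0) dv
  For the y component: f_2(F) = -3*u*v - 9*u + 3*v^2; d F_2 = (-v) du + (-u + 2*v) dv
Combining and collecting du, dv coefficients:
  coeff of du: 3*v*(u*v + 2*u - v^2 + v)
  coeff of dv: 3*u^2*v + 9*u^2 - 9*u*v^2 - 18*u*v + 6*v^3
F^* omega = (3*v*(u*v + 2*u - v^2 + v)) du + (3*u^2*v + 9*u^2 - 9*u*v^2 - 18*u*v + 6*v^3) dv.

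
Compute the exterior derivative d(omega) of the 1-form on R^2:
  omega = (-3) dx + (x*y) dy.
d(omega) = (y) dx ∧ dy

For a 1-form omega = sum_i f_i dx_i, the exterior derivative is
  d(omega) = sum_{i < j} (∂f_j/∂x_i - ∂f_i/∂x_j) dx_i ∧ dx_j.
  coefficient of dx ∧ dy: ∂f_2/∂x - ∂f_1/∂y = ∂(x*y)/∂x - ∂(-3)/∂y = y
Assembling: d(omega) = (y) dx ∧ dy.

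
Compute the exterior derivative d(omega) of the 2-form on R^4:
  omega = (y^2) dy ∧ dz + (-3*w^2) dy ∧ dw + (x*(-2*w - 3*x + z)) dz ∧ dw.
d(omega) = (-2*w - 6*x + z) dx ∧ dz ∧ dw

For a 2-form omega = sum_{i<j} g_{ij} dx_i ∧ dx_j, the exterior derivative is
  d(omega) = sum_{i<j} d(g_{ij}) ∧ dx_i ∧ dx_j = sum_{i<j, k} (∂g_{ij}/∂x_k) dx_k ∧ dx_i ∧ dx_j.
Expand each term, using dx_k ∧ dx_i ∧ dx_j = sgn(permutation) dx_{(a)} ∧ dx_{(b)} ∧ dx_{(c)} with (a < b < c) sorted:
  d(x*(-2*w - 3*x + z)) includes (∂/∂x)(x*(-2*w - 3*x + z)) dx = (-2*w - 6*x + z) dx, which multiplied by dz ∧ dw gives (-2*w - 6*x + z) dx ∧ dz ∧ dw
Collecting like 3-forms: d(omega) = (-2*w - 6*x + z) dx ∧ dz ∧ dw.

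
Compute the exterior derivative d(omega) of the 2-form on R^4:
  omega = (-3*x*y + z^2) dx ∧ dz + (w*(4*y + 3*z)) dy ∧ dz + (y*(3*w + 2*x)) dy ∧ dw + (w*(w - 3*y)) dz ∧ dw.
d(omega) = (3*x) dx ∧ dy ∧ dz + (-3*w + 4*y + 3*z) dy ∧ dz ∧ dw + (2*y) dx ∧ dy ∧ dw

For a 2-form omega = sum_{i<j} g_{ij} dx_i ∧ dx_j, the exterior derivative is
  d(omega) = sum_{i<j} d(g_{ij}) ∧ dx_i ∧ dx_j = sum_{i<j, k} (∂g_{ij}/∂x_k) dx_k ∧ dx_i ∧ dx_j.
Expand each term, using dx_k ∧ dx_i ∧ dx_j = sgn(permutation) dx_{(a)} ∧ dx_{(b)} ∧ dx_{(c)} with (a < b < c) sorted:
  d(-3*x*y + z^2) includes (∂/∂y)(-3*x*y + z^2) dy = (-3*x) dy, which multiplied by dx ∧ dz gives (3*x) dx ∧ dy ∧ dz
  d(w*(4*y + 3*z)) includes (∂/∂w)(w*(4*y + 3*z)) dw = (4*y + 3*z) dw, which multiplied by dy ∧ dz gives (4*y + 3*z) dy ∧ dz ∧ dw
  d(y*(3*w + 2*x)) includes (∂/∂x)(y*(3*w + 2*x)) dx = (2*y) dx, which multiplied by dy ∧ dw gives (2*y) dx ∧ dy ∧ dw
  d(w*(w - 3*y)) includes (∂/∂y)(w*(w - 3*y)) dy = (-3*w) dy, which multiplied by dz ∧ dw gives (-3*w) dy ∧ dz ∧ dw
Collecting like 3-forms: d(omega) = (3*x) dx ∧ dy ∧ dz + (-3*w + 4*y + 3*z) dy ∧ dz ∧ dw + (2*y) dx ∧ dy ∧ dw.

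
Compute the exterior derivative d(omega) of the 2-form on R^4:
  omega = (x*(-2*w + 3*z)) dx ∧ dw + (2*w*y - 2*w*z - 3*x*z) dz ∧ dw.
d(omega) = (-3*x - 3*z) dx ∧ dz ∧ dw + (2*w) dy ∧ dz ∧ dw

For a 2-form omega = sum_{i<j} g_{ij} dx_i ∧ dx_j, the exterior derivative is
  d(omega) = sum_{i<j} d(g_{ij}) ∧ dx_i ∧ dx_j = sum_{i<j, k} (∂g_{ij}/∂x_k) dx_k ∧ dx_i ∧ dx_j.
Expand each term, using dx_k ∧ dx_i ∧ dx_j = sgn(permutation) dx_{(a)} ∧ dx_{(b)} ∧ dx_{(c)} with (a < b < c) sorted:
  d(x*(-2*w + 3*z)) includes (∂/∂z)(x*(-2*w + 3*z)) dz = (3*x) dz, which multiplied by dx ∧ dw gives (-3*x) dx ∧ dz ∧ dw
  d(2*w*y - 2*w*z - 3*x*z) includes (∂/∂x)(2*w*y - 2*w*z - 3*x*z) dx = (-3*z) dx, which multiplied by dz ∧ dw gives (-3*z) dx ∧ dz ∧ dw
  d(2*w*y - 2*w*z - 3*x*z) includes (∂/∂y)(2*w*y - 2*w*z - 3*x*z) dy = (2*w) dy, which multiplied by dz ∧ dw gives (2*w) dy ∧ dz ∧ dw
Collecting like 3-forms: d(omega) = (-3*x - 3*z) dx ∧ dz ∧ dw + (2*w) dy ∧ dz ∧ dw.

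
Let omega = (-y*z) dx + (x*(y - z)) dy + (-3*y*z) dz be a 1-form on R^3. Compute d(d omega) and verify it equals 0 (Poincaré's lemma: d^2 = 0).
d(d omega) = 0

Step 1: d omega = sum_{i<j} (∂f_j/∂x_i - ∂f_i/∂x_j) dx_i ∧ dx_j:
  coeff of dx ∧ dy: y
  coeff of dx ∧ dz: y
  coeff of dy ∧ dz: x - 3*z
Step 2: Apply d again to each 2-form coefficient. The only possible 3-form in R^3 is dx ∧ dy ∧ dz, with coefficient
  ∂(coeff of dy∧dz)/∂x - ∂(coeff of dx∧dz)/∂y + ∂(coeff of dx∧dy)/∂z
  = ∂/∂x (x - 3*z) - ∂/∂y (y) + ∂/∂z (y).
Each of these terms simplifies to sums of mixed partials that cancel in pairs. The result is 0 (by equality of mixed partials for smooth functions — Schwarz / Clairaut).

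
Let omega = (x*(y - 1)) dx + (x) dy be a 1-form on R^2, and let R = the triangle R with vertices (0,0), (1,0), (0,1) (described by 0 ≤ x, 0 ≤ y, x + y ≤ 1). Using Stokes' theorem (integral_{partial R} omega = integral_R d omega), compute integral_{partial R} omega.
integral_(partial R) omega = 1/3

Stokes: integral_partial_R omega = integral_R d omega with d omega = (∂Q/∂x - ∂P/∂y) dx ∧ dy.
  ∂Q/∂x = 1
  ∂P/∂y = x
  integrand = ∂Q/∂x - ∂P/∂y = 1 - x.
Integrating over R: integral_0^1 integral_0^{1-x} (1 - x) dy dx = 1/3.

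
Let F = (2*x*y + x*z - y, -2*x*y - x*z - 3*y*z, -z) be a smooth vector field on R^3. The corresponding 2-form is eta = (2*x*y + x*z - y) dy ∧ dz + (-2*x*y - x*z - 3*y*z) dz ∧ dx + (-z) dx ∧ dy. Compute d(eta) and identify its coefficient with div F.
d(eta) = (-2*x + 2*y - 2*z - 1) dx ∧ dy ∧ dz; div F = -2*x + 2*y - 2*z - 1

For a 2-form in R^3 of the form above, applying d gives a 3-form with coefficient ∂P/∂x + ∂Q/∂y + ∂R/∂z:
  ∂P/∂x = 2*y + z
  ∂Q/∂y = -2*x - 3*z
  ∂R/∂z = -1
Sum = -2*x + 2*y - 2*z - 1, which is exactly div F.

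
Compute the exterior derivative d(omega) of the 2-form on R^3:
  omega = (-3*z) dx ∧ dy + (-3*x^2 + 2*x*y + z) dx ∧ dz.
d(omega) = (-2*x - 3) dx ∧ dy ∧ dz

For a 2-form omega = sum_{i<j} g_{ij} dx_i ∧ dx_j, the exterior derivative is
  d(omega) = sum_{i<j} d(g_{ij}) ∧ dx_i ∧ dx_j = sum_{i<j, k} (∂g_{ij}/∂x_k) dx_k ∧ dx_i ∧ dx_j.
Expand each term, using dx_k ∧ dx_i ∧ dx_j = sgn(permutation) dx_{(a)} ∧ dx_{(b)} ∧ dx_{(c)} with (a < b < c) sorted:
  d(-3*z) includes (∂/∂z)(-3*z) dz = (-3) dz, which multiplied by dx ∧ dy gives (-3) dx ∧ dy ∧ dz
  d(-3*x^2 + 2*x*y + z) includes (∂/∂y)(-3*x^2 + 2*x*y + z) dy = (2*x) dy, which multiplied by dx ∧ dz gives (-2*x) dx ∧ dy ∧ dz
Collecting like 3-forms: d(omega) = (-2*x - 3) dx ∧ dy ∧ dz.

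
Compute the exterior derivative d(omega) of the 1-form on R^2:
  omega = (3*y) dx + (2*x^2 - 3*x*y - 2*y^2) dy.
d(omega) = (4*x - 3*y - 3) dx ∧ dy

For a 1-form omega = sum_i f_i dx_i, the exterior derivative is
  d(omega) = sum_{i < j} (∂f_j/∂x_i - ∂f_i/∂x_j) dx_i ∧ dx_j.
  coefficient of dx ∧ dy: ∂f_2/∂x - ∂f_1/∂y = ∂(2*x^2 - 3*x*y - 2*y^2)/∂x - ∂(3*y)/∂y = 4*x - 3*y - 3
Assembling: d(omega) = (4*x - 3*y - 3) dx ∧ dy.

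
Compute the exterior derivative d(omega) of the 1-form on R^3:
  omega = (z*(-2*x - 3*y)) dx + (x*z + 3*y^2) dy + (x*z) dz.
d(omega) = (4*z) dx ∧ dy + (2*x + 3*y + z) dx ∧ dz + (-x) dy ∧ dz

For a 1-form omega = sum_i f_i dx_i, the exterior derivative is
  d(omega) = sum_{i < j} (∂f_j/∂x_i - ∂f_i/∂x_j) dx_i ∧ dx_j.
  coefficient of dx ∧ dy: ∂f_2/∂x - ∂f_1/∂y = ∂(x*z + 3*y^2)/∂x - ∂(z*(-2*x - 3*y))/∂y = 4*z
  coefficient of dx ∧ dz: ∂f_3/∂x - ∂f_1/∂z = ∂(x*z)/∂x - ∂(z*(-2*x - 3*y))/∂z = 2*x + 3*y + z
  coefficient of dy ∧ dz: ∂f_3/∂y - ∂f_2/∂z = ∂(x*z)/∂y - ∂(x*z + 3*y^2)/∂z = -x
Assembling: d(omega) = (4*z) dx ∧ dy + (2*x + 3*y + z) dx ∧ dz + (-x) dy ∧ dz.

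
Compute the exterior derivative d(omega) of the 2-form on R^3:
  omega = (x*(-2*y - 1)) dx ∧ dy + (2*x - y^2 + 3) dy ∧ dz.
d(omega) = (2) dx ∧ dy ∧ dz

For a 2-form omega = sum_{i<j} g_{ij} dx_i ∧ dx_j, the exterior derivative is
  d(omega) = sum_{i<j} d(g_{ij}) ∧ dx_i ∧ dx_j = sum_{i<j, k} (∂g_{ij}/∂x_k) dx_k ∧ dx_i ∧ dx_j.
Expand each term, using dx_k ∧ dx_i ∧ dx_j = sgn(permutation) dx_{(a)} ∧ dx_{(b)} ∧ dx_{(c)} with (a < b < c) sorted:
  d(2*x - y^2 + 3) includes (∂/∂x)(2*x - y^2 + 3) dx = (2) dx, which multiplied by dy ∧ dz gives (2) dx ∧ dy ∧ dz
Collecting like 3-forms: d(omega) = (2) dx ∧ dy ∧ dz.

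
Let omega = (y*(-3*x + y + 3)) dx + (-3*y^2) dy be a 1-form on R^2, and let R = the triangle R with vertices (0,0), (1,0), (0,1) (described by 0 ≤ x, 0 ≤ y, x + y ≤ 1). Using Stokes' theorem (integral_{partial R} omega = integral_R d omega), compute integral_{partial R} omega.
integral_(partial R) omega = -4/3

Stokes: integral_partial_R omega = integral_R d omega with d omega = (∂Q/∂x - ∂P/∂y) dx ∧ dy.
  ∂Q/∂x = 0
  ∂P/∂y = -3*x + 2*y + 3
  integrand = ∂Q/∂x - ∂P/∂y = 3*x - 2*y - 3.
Integrating over R: integral_0^1 integral_0^{1-x} (3*x - 2*y - 3) dy dx = -4/3.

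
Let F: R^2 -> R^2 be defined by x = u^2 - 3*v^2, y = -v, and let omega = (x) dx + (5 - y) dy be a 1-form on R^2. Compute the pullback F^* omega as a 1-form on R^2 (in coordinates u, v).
F^* omega = (2*u*(u^2 - 3*v^2)) du + (-6*u^2*v + 18*v^3 - v - 5) dv

Using F^*(f dg) = (f ∘ F) d(g ∘ F), substitute each coordinate x_i by F_i(u, v) in f_i, and replace dx_i by d F_i = (∂F_i/∂u) du + (∂F_i/∂v) dv.
  For the x component: f_1(F) = u^2 - 3*v^2; d F_1 = (2*u) du + (-6*v) dv
  For the y component: f_2(F) = v + 5; d F_2 = (0) du + (-1) dv
Combining and collecting du, dv coefficients:
  coeff of du: 2*u*(u^2 - 3*v^2)
  coeff of dv: -6*u^2*v + 18*v^3 - v - 5
F^* omega = (2*u*(u^2 - 3*v^2)) du + (-6*u^2*v + 18*v^3 - v - 5) dv.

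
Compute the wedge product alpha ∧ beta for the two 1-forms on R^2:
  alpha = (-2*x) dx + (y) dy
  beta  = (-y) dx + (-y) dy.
alpha ∧ beta = (y*(2*x + y)) dx ∧ dy

Distribute the wedge, using dx_i ∧ dx_j = -dx_j ∧ dx_i and dx_i ∧ dx_i = 0. For each pair (i, j) with i < j, the coefficient of dx_i ∧ dx_j in alpha ∧ beta is (alpha_i * beta_j - alpha_j * beta_i). Collecting: alpha ∧ beta = (y*(2*x + y)) dx ∧ dy.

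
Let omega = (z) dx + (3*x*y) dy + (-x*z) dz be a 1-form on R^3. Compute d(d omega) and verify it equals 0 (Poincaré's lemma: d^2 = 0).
d(d omega) = 0

Step 1: d omega = sum_{i<j} (∂f_j/∂x_i - ∂f_i/∂x_j) dx_i ∧ dx_j:
  coeff of dx ∧ dy: 3*y
  coeff of dx ∧ dz: -z - 1
  coeff of dy ∧ dz: 0
Step 2: Apply d again to each 2-form coefficient. The only possible 3-form in R^3 is dx ∧ dy ∧ dz, with coefficient
  ∂(coeff of dy∧dz)/∂x - ∂(coeff of dx∧dz)/∂y + ∂(coeff of dx∧dy)/∂z
  = ∂/∂x (0) - ∂/∂y (-z - 1) + ∂/∂z (3*y).
Each of these terms simplifies to sums of mixed partials that cancel in pairs. The result is 0 (by equality of mixed partials for smooth functions — Schwarz / Clairaut).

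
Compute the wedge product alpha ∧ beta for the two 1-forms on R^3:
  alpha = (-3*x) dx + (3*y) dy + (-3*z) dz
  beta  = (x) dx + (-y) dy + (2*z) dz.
alpha ∧ beta = (-3*x*z) dx ∧ dz + (3*y*z) dy ∧ dz

Distribute the wedge, using dx_i ∧ dx_j = -dx_j ∧ dx_i and dx_i ∧ dx_i = 0. For each pair (i, j) with i < j, the coefficient of dx_i ∧ dx_j in alpha ∧ beta is (alpha_i * beta_j - alpha_j * beta_i). Collecting: alpha ∧ beta = (-3*x*z) dx ∧ dz + (3*y*z) dy ∧ dz.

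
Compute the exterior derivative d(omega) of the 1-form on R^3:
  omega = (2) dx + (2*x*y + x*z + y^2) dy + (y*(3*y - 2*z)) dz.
d(omega) = (2*y + z) dx ∧ dy + (-x + 6*y - 2*z) dy ∧ dz

For a 1-form omega = sum_i f_i dx_i, the exterior derivative is
  d(omega) = sum_{i < j} (∂f_j/∂x_i - ∂f_i/∂x_j) dx_i ∧ dx_j.
  coefficient of dx ∧ dy: ∂f_2/∂x - ∂f_1/∂y = ∂(2*x*y + x*z + y^2)/∂x - ∂(2)/∂y = 2*y + z
  coefficient of dy ∧ dz: ∂f_3/∂y - ∂f_2/∂z = ∂(y*(3*y - 2*z))/∂y - ∂(2*x*y + x*z + y^2)/∂z = -x + 6*y - 2*z
Assembling: d(omega) = (2*y + z) dx ∧ dy + (-x + 6*y - 2*z) dy ∧ dz.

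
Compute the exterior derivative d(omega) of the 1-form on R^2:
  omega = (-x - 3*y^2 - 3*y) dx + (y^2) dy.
d(omega) = (6*y + 3) dx ∧ dy

For a 1-form omega = sum_i f_i dx_i, the exterior derivative is
  d(omega) = sum_{i < j} (∂f_j/∂x_i - ∂f_i/∂x_j) dx_i ∧ dx_j.
  coefficient of dx ∧ dy: ∂f_2/∂x - ∂f_1/∂y = ∂(y^2)/∂x - ∂(-x - 3*y^2 - 3*y)/∂y = 6*y + 3
Assembling: d(omega) = (6*y + 3) dx ∧ dy.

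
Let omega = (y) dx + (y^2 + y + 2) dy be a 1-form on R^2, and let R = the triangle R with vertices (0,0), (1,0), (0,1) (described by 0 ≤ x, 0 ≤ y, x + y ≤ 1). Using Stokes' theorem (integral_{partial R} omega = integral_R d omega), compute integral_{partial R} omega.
integral_(partial R) omega = -1/2

Stokes: integral_partial_R omega = integral_R d omega with d omega = (∂Q/∂x - ∂P/∂y) dx ∧ dy.
  ∂Q/∂x = 0
  ∂P/∂y = 1
  integrand = ∂Q/∂x - ∂P/∂y = -1.
Integrating over R: integral_0^1 integral_0^{1-x} (-1) dy dx = -1/2.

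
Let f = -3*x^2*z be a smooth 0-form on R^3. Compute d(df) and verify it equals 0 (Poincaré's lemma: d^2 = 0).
d(df) = 0

Step 1: df = sum_i (∂f/∂x_i) dx_i = (-6*x*z) dx + (0) dy + (-3*x^2) dz.
Step 2: Apply d again. Using the 1-form formula, the coefficient of dx ∧ dy in d(df) is ∂^2 f/∂x ∂y - ∂^2 f/∂y ∂x = (0) - (0) = 0 (equality of mixed partials for smooth f).
Similarly for dx ∧ dz and dy ∧ dz — all coefficients vanish. So d(df) = 0.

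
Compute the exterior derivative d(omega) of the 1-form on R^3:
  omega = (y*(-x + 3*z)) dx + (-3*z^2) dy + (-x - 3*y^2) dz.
d(omega) = (x - 3*z) dx ∧ dy + (-3*y - 1) dx ∧ dz + (-6*y + 6*z) dy ∧ dz

For a 1-form omega = sum_i f_i dx_i, the exterior derivative is
  d(omega) = sum_{i < j} (∂f_j/∂x_i - ∂f_i/∂x_j) dx_i ∧ dx_j.
  coefficient of dx ∧ dy: ∂f_2/∂x - ∂f_1/∂y = ∂(-3*z^2)/∂x - ∂(y*(-x + 3*z))/∂y = x - 3*z
  coefficient of dx ∧ dz: ∂f_3/∂x - ∂f_1/∂z = ∂(-x - 3*y^2)/∂x - ∂(y*(-x + 3*z))/∂z = -3*y - 1
  coefficient of dy ∧ dz: ∂f_3/∂y - ∂f_2/∂z = ∂(-x - 3*y^2)/∂y - ∂(-3*z^2)/∂z = -6*y + 6*z
Assembling: d(omega) = (x - 3*z) dx ∧ dy + (-3*y - 1) dx ∧ dz + (-6*y + 6*z) dy ∧ dz.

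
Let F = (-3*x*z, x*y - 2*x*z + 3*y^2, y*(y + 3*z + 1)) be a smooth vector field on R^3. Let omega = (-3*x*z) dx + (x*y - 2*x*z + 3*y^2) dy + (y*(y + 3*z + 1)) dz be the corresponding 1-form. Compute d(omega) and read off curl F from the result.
d(omega) = (2*x + 2*y + 3*z + 1) dy ∧ dz + (-3*x) dz ∧ dx + (y - 2*z) dx ∧ dy; curl F = (2*x + 2*y + 3*z + 1, -3*x, y - 2*z)

d omega = sum_{i<j} (∂f_j/∂x_i - ∂f_i/∂x_j) dx_i ∧ dx_j. Under the identification (dy ∧ dz, dz ∧ dx, dx ∧ dy) ↔ (e_x, e_y, e_z), the coefficients are exactly the components of curl F. Compute:
  ∂R/∂y - ∂Q/∂z = (2*y + 3*z + 1) - (-2*x) = 2*x + 2*y + 3*z + 1
  ∂P/∂z - ∂R/∂x = (-3*x) - (0) = -3*x
  ∂Q/∂x - ∂P/∂y = (y - 2*z) - (0) = y - 2*z.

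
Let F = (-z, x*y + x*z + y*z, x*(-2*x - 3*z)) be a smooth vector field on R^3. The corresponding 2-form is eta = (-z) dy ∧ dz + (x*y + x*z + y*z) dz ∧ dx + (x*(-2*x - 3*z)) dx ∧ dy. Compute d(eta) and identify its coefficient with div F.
d(eta) = (-2*x + z) dx ∧ dy ∧ dz; div F = -2*x + z

For a 2-form in R^3 of the form above, applying d gives a 3-form with coefficient ∂P/∂x + ∂Q/∂y + ∂R/∂z:
  ∂P/∂x = 0
  ∂Q/∂y = x + z
  ∂R/∂z = -3*x
Sum = -2*x + z, which is exactly div F.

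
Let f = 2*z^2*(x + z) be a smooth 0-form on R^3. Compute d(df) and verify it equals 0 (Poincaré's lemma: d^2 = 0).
d(df) = 0

Step 1: df = sum_i (∂f/∂x_i) dx_i = (2*z^2) dx + (0) dy + (2*z*(2*x + 3*z)) dz.
Step 2: Apply d again. Using the 1-form formula, the coefficient of dx ∧ dy in d(df) is ∂^2 f/∂x ∂y - ∂^2 f/∂y ∂x = (0) - (0) = 0 (equality of mixed partials for smooth f).
Similarly for dx ∧ dz and dy ∧ dz — all coefficients vanish. So d(df) = 0.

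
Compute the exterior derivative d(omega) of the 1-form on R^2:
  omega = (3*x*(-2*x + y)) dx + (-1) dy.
d(omega) = (-3*x) dx ∧ dy

For a 1-form omega = sum_i f_i dx_i, the exterior derivative is
  d(omega) = sum_{i < j} (∂f_j/∂x_i - ∂f_i/∂x_j) dx_i ∧ dx_j.
  coefficient of dx ∧ dy: ∂f_2/∂x - ∂f_1/∂y = ∂(-1)/∂x - ∂(3*x*(-2*x + y))/∂y = -3*x
Assembling: d(omega) = (-3*x) dx ∧ dy.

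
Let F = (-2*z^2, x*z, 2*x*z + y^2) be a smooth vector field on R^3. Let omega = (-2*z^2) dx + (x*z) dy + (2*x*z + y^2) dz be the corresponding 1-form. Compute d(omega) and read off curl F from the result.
d(omega) = (-x + 2*y) dy ∧ dz + (-6*z) dz ∧ dx + (z) dx ∧ dy; curl F = (-x + 2*y, -6*z, z)

d omega = sum_{i<j} (∂f_j/∂x_i - ∂f_i/∂x_j) dx_i ∧ dx_j. Under the identification (dy ∧ dz, dz ∧ dx, dx ∧ dy) ↔ (e_x, e_y, e_z), the coefficients are exactly the components of curl F. Compute:
  ∂R/∂y - ∂Q/∂z = (2*y) - (x) = -x + 2*y
  ∂P/∂z - ∂R/∂x = (-4*z) - (2*z) = -6*z
  ∂Q/∂x - ∂P/∂y = (z) - (0) = z.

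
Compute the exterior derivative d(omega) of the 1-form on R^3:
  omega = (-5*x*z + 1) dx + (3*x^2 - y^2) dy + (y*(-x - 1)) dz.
d(omega) = (6*x) dx ∧ dy + (5*x - y) dx ∧ dz + (-x - 1) dy ∧ dz

For a 1-form omega = sum_i f_i dx_i, the exterior derivative is
  d(omega) = sum_{i < j} (∂f_j/∂x_i - ∂f_i/∂x_j) dx_i ∧ dx_j.
  coefficient of dx ∧ dy: ∂f_2/∂x - ∂f_1/∂y = ∂(3*x^2 - y^2)/∂x - ∂(-5*x*z + 1)/∂y = 6*x
  coefficient of dx ∧ dz: ∂f_3/∂x - ∂f_1/∂z = ∂(y*(-x - 1))/∂x - ∂(-5*x*z + 1)/∂z = 5*x - y
  coefficient of dy ∧ dz: ∂f_3/∂y - ∂f_2/∂z = ∂(y*(-x - 1))/∂y - ∂(3*x^2 - y^2)/∂z = -x - 1
Assembling: d(omega) = (6*x) dx ∧ dy + (5*x - y) dx ∧ dz + (-x - 1) dy ∧ dz.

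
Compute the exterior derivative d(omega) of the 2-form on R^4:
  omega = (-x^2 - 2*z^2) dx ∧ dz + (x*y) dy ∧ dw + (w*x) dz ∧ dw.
d(omega) = (y) dx ∧ dy ∧ dw + (w) dx ∧ dz ∧ dw

For a 2-form omega = sum_{i<j} g_{ij} dx_i ∧ dx_j, the exterior derivative is
  d(omega) = sum_{i<j} d(g_{ij}) ∧ dx_i ∧ dx_j = sum_{i<j, k} (∂g_{ij}/∂x_k) dx_k ∧ dx_i ∧ dx_j.
Expand each term, using dx_k ∧ dx_i ∧ dx_j = sgn(permutation) dx_{(a)} ∧ dx_{(b)} ∧ dx_{(c)} with (a < b < c) sorted:
  d(x*y) includes (∂/∂x)(x*y) dx = (y) dx, which multiplied by dy ∧ dw gives (y) dx ∧ dy ∧ dw
  d(w*x) includes (∂/∂x)(w*x) dx = (w) dx, which multiplied by dz ∧ dw gives (w) dx ∧ dz ∧ dw
Collecting like 3-forms: d(omega) = (y) dx ∧ dy ∧ dw + (w) dx ∧ dz ∧ dw.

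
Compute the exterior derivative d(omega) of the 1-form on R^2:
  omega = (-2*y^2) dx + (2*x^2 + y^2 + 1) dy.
d(omega) = (4*x + 4*y) dx ∧ dy

For a 1-form omega = sum_i f_i dx_i, the exterior derivative is
  d(omega) = sum_{i < j} (∂f_j/∂x_i - ∂f_i/∂x_j) dx_i ∧ dx_j.
  coefficient of dx ∧ dy: ∂f_2/∂x - ∂f_1/∂y = ∂(2*x^2 + y^2 + 1)/∂x - ∂(-2*y^2)/∂y = 4*x + 4*y
Assembling: d(omega) = (4*x + 4*y) dx ∧ dy.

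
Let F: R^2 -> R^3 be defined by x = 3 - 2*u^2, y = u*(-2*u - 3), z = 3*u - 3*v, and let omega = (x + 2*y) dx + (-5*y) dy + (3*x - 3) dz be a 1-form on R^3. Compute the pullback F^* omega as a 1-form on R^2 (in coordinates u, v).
F^* omega = (-16*u^3 - 84*u^2 - 57*u + 18) du + (18*u^2 - 18) dv

Using F^*(f dg) = (f ∘ F) d(g ∘ F), substitute each coordinate x_i by F_i(u, v) in f_i, and replace dx_i by d F_i = (∂F_i/∂u) du + (∂F_i/∂v) dv.
  For the x component: f_1(F) = -6*u^2 - 6*u + 3; d F_1 = (-4*u) du + (0) dv
  For the y component: f_2(F) = 5*u*(2*u + 3); d F_2 = (-4*u - 3) du + (0) dv
  For the z component: f_3(F) = 6 - 6*u^2; d F_3 = (3) du + (-3) dv
Combining and collecting du, dv coefficients:
  coeff of du: -16*u^3 - 84*u^2 - 57*u + 18
  coeff of dv: 18*u^2 - 18
F^* omega = (-16*u^3 - 84*u^2 - 57*u + 18) du + (18*u^2 - 18) dv.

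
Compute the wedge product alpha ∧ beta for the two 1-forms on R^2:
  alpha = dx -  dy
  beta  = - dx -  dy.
alpha ∧ beta = (-2) dx ∧ dy

Distribute the wedge, using dx_i ∧ dx_j = -dx_j ∧ dx_i and dx_i ∧ dx_i = 0. For each pair (i, j) with i < j, the coefficient of dx_i ∧ dx_j in alpha ∧ beta is (alpha_i * beta_j - alpha_j * beta_i). Collecting: alpha ∧ beta = (-2) dx ∧ dy.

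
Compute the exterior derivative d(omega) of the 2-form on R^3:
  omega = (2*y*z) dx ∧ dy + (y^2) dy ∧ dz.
d(omega) = (2*y) dx ∧ dy ∧ dz

For a 2-form omega = sum_{i<j} g_{ij} dx_i ∧ dx_j, the exterior derivative is
  d(omega) = sum_{i<j} d(g_{ij}) ∧ dx_i ∧ dx_j = sum_{i<j, k} (∂g_{ij}/∂x_k) dx_k ∧ dx_i ∧ dx_j.
Expand each term, using dx_k ∧ dx_i ∧ dx_j = sgn(permutation) dx_{(a)} ∧ dx_{(b)} ∧ dx_{(c)} with (a < b < c) sorted:
  d(2*y*z) includes (∂/∂z)(2*y*z) dz = (2*y) dz, which multiplied by dx ∧ dy gives (2*y) dx ∧ dy ∧ dz
Collecting like 3-forms: d(omega) = (2*y) dx ∧ dy ∧ dz.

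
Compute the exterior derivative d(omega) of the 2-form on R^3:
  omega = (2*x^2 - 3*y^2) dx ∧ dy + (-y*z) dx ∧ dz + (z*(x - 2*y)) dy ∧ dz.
d(omega) = (2*z) dx ∧ dy ∧ dz

For a 2-form omega = sum_{i<j} g_{ij} dx_i ∧ dx_j, the exterior derivative is
  d(omega) = sum_{i<j} d(g_{ij}) ∧ dx_i ∧ dx_j = sum_{i<j, k} (∂g_{ij}/∂x_k) dx_k ∧ dx_i ∧ dx_j.
Expand each term, using dx_k ∧ dx_i ∧ dx_j = sgn(permutation) dx_{(a)} ∧ dx_{(b)} ∧ dx_{(c)} with (a < b < c) sorted:
  d(-y*z) includes (∂/∂y)(-y*z) dy = (-z) dy, which multiplied by dx ∧ dz gives (z) dx ∧ dy ∧ dz
  d(z*(x - 2*y)) includes (∂/∂x)(z*(x - 2*y)) dx = (z) dx, which multiplied by dy ∧ dz gives (z) dx ∧ dy ∧ dz
Collecting like 3-forms: d(omega) = (2*z) dx ∧ dy ∧ dz.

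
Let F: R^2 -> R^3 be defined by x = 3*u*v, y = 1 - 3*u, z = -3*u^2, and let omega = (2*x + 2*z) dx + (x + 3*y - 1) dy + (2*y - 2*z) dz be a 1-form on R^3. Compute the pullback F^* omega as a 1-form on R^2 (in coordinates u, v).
F^* omega = (-36*u^3 - 18*u^2*v + 36*u^2 + 18*u*v^2 - 9*u*v + 15*u - 6) du + (18*u^2*(-u + v)) dv

Using F^*(f dg) = (f ∘ F) d(g ∘ F), substitute each coordinate x_i by F_i(u, v) in f_i, and replace dx_i by d F_i = (∂F_i/∂u) du + (∂F_i/∂v) dv.
  For the x component: f_1(F) = 6*u*(-u + v); d F_1 = (3*v) du + (3*u) dv
  For the y component: f_2(F) = 3*u*v - 9*u + 2; d F_2 = (-3) du + (0) dv
  For the z component: f_3(F) = 6*u^2 - 6*u + 2; d F_3 = (-6*u) du + (0) dv
Combining and collecting du, dv coefficients:
  coeff of du: -36*u^3 - 18*u^2*v + 36*u^2 + 18*u*v^2 - 9*u*v + 15*u - 6
  coeff of dv: 18*u^2*(-u + v)
F^* omega = (-36*u^3 - 18*u^2*v + 36*u^2 + 18*u*v^2 - 9*u*v + 15*u - 6) du + (18*u^2*(-u + v)) dv.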